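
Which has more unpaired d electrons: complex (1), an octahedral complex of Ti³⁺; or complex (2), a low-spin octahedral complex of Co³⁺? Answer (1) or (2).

(1): Ti is in group 4, so Ti³⁺ is d¹ (4 − 3 = 1); t2g^1 e_g^0 → 1 unpaired.
(2): Group 9 minus oxidation state +3 gives a d⁶ configuration for Co³⁺; t2g^6 e_g^0 → 0 unpaired.
So (1) has more unpaired electrons.

(1)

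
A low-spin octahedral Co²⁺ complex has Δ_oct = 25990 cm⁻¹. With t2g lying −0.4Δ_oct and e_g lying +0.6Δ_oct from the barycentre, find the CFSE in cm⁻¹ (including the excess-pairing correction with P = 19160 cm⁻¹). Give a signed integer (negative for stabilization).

-27622

Co²⁺: group 9, so d-count = 9 − 2 = 7.
The d⁷ electrons fill as t2g^6 e_g^1.
CFSE(orbital) = 6×(-0.4Δ_oct) + 1×(0.6Δ_oct) = -1.8Δ_oct; with Δ_oct = 25990 cm⁻¹ that is -46782 cm⁻¹.
High-spin d⁷ would be t2g^5 e_g^2 with 2 pairs; low-spin has 3, so 1 excess pair costs +1P = +19160 cm⁻¹.
Net CFSE = -46782 + 19160 = -27622 cm⁻¹.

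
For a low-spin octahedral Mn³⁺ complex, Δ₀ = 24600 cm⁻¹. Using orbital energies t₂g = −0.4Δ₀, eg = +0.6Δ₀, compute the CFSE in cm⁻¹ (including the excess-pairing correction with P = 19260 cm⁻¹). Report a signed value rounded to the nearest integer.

Mn is in group 7, so Mn³⁺ is d⁴ (7 − 3 = 4).
Configuration: t₂g⁴ eg⁰.
CFSE(orbital) = 4×(-0.4Δ₀) + 0×(0.6Δ₀) = -1.6Δ₀; with Δ₀ = 24600 cm⁻¹ that is -39360 cm⁻¹.
Pairing penalty: 1 pair vs 0 in the high-spin reference → 1 extra × P = 19260 cm⁻¹.
Overall CFSE = -39360 + 19260 = -20100 cm⁻¹.

-20100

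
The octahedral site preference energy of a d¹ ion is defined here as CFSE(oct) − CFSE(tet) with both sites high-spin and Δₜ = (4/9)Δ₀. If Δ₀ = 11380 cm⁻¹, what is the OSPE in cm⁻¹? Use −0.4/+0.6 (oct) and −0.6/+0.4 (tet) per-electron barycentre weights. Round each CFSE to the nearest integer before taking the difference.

-1517

In an octahedral site d¹ (HS) is t₂g¹ eg⁰, giving CFSE(oct) = -0.4Δ₀ = -4552 cm⁻¹.
Tetrahedral: e¹ t₂⁰, CFSE = 1(−0.6) + 0(+0.4) = -0.6Δₜ = -0.6 × (4/9) × 11380 = -3035 cm⁻¹.
OSPE = -4552 − (-3035) = -1517 cm⁻¹.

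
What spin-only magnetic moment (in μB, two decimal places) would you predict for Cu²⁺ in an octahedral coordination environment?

Group 11 minus oxidation state +2 gives a d⁹ configuration for Cu²⁺.
For octahedral d⁹ the high- and low-spin configurations coincide.
Configuration: t₂g⁶ eg³ → 1 unpaired electron.
μ(spin-only) = √[1(1+2)] = √3 ≈ 1.73 μB.

1.73 μB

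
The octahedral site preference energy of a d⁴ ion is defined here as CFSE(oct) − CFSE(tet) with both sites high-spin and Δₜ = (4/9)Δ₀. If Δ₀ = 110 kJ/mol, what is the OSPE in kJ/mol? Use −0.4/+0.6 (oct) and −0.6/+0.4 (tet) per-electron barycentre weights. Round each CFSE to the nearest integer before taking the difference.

-46

In an octahedral site d⁴ (HS) is t₂g³ eg¹, giving CFSE(oct) = -0.6Δ₀ = -66 kJ/mol.
Tetrahedral e² t₂² gives -0.4Δₜ = -0.4 × (4/9) × 110 = -20 kJ/mol.
OSPE = -66 − (-20) = -46 kJ/mol.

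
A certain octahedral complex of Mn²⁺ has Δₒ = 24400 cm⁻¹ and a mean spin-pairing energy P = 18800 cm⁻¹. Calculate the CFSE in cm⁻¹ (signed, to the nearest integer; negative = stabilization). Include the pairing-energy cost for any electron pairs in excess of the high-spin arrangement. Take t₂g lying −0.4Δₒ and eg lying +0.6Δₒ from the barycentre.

-11200

Mn sits in group 7; removing 2 electrons leaves Mn²⁺ with 7 − 2 = 5 d electrons.
With Δₒ > P the complex is low-spin.
That gives t₂g⁵ eg⁰.
Orbital CFSE = -2.0Δₒ = -2.0 × 24400 = -48800 cm⁻¹.
Excess pairs vs high-spin: 2 − 0 = 2; pairing cost = +37600 cm⁻¹.
Net CFSE = -48800 + 37600 = -11200 cm⁻¹.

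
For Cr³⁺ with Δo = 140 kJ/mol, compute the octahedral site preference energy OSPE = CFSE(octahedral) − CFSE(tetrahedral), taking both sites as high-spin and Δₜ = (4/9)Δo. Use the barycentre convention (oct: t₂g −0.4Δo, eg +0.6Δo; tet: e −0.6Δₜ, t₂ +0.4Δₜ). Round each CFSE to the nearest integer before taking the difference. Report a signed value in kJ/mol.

-118

Cr³⁺: group 6, so d-count = 6 − 3 = 3.
Octahedral high-spin t2g^3 e_g^0: CFSE = -1.2 × 140 = -168 kJ/mol.
Tetrahedral: e^2 t2^1, CFSE = 2(−0.6) + 1(+0.4) = -0.8Δₜ = -0.8 × (4/9) × 140 = -50 kJ/mol.
OSPE = CFSE(oct) − CFSE(tet) = -168 − (-50) = -118 kJ/mol.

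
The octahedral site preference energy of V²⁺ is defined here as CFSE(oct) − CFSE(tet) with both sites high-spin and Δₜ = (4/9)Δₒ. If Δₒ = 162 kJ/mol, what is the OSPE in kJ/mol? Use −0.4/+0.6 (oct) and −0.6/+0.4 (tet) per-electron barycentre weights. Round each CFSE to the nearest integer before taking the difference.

-136

V²⁺: group 5, so d-count = 5 − 2 = 3.
In an octahedral site d³ (HS) is t2g^3 e_g^0, giving CFSE(oct) = -1.2Δₒ = -194 kJ/mol.
In a tetrahedral site the filling is e^2 t2^1: CFSE(tet) = -0.8Δₜ = -0.8 × (4/9)(162) = -58 kJ/mol.
Subtracting, OSPE = -194 − (-58) = -136 kJ/mol.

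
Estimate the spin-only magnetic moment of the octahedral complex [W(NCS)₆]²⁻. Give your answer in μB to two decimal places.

2.83 μB

Each NCS⁻ contributes -1; 6 × (-1) = -6. With overall charge -2, W is in the +4 oxidation state.
Group 6 minus oxidation state +4 gives a d² configuration for W⁴⁺.
Configuration: t2g^2 e_g^0 → 2 unpaired electrons.
μ(spin-only) = √[2(2+2)] = √8 ≈ 2.83 μB.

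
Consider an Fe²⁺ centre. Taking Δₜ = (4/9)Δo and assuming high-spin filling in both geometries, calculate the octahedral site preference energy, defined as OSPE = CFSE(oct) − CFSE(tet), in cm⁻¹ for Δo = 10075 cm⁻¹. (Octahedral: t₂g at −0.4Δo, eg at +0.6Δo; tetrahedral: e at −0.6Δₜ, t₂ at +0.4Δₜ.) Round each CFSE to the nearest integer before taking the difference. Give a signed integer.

Fe²⁺: group 8, so d-count = 8 − 2 = 6.
Octahedral high-spin t2g^4 e_g^2: CFSE = -0.4 × 10075 = -4030 cm⁻¹.
Tetrahedral: e^3 t2^3, CFSE = 3(−0.6) + 3(+0.4) = -0.6Δₜ = -0.6 × (4/9) × 10075 = -2687 cm⁻¹.
OSPE = -4030 − (-2687) = -1343 cm⁻¹.

-1343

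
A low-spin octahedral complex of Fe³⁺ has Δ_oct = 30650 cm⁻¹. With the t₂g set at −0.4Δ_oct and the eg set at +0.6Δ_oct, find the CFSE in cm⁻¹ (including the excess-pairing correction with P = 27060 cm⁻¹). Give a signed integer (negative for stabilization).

Fe is in group 8, so Fe³⁺ is d⁵ (8 − 3 = 5).
Electron filling gives t₂g⁵ eg⁰.
The orbital stabilization is -2.0Δ_oct = -2.0 × 30650 = -61300 cm⁻¹.
Relative to high-spin t₂g³ eg² (0 paired), the low-spin configuration has 2 additional pairs, contributing +2 × 27060 = +54120 cm⁻¹.
Net CFSE = -61300 + 54120 = -7180 cm⁻¹.

-7180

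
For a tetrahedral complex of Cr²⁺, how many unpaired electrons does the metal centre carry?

4

Cr²⁺: group 6, so d-count = 6 − 2 = 4.
Tetrahedral splitting is small, so the complex is high-spin.
Configuration: e² t₂², giving 4 unpaired electrons.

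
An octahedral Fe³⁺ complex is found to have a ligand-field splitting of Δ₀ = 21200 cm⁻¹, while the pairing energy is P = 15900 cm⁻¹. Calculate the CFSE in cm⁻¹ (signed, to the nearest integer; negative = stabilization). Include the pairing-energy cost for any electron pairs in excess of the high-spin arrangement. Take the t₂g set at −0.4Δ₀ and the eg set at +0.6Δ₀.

-10600

Fe sits in group 8; removing 3 electrons leaves Fe³⁺ with 8 − 3 = 5 d electrons.
With Δ₀ > P the complex is low-spin.
Filling d⁵ accordingly: t₂g⁵ eg⁰.
Orbital CFSE = -2.0Δ₀ = -2.0 × 21200 = -42400 cm⁻¹.
Excess pairs vs high-spin: 2 − 0 = 2; pairing cost = +31800 cm⁻¹.
Net CFSE = -42400 + 31800 = -10600 cm⁻¹.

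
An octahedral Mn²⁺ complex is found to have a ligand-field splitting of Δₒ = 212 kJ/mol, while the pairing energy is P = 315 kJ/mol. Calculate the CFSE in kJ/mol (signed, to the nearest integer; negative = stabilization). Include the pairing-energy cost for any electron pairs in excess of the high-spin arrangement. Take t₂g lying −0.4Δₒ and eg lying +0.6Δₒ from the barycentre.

0

Mn sits in group 7; removing 2 electrons leaves Mn²⁺ with 7 − 2 = 5 d electrons.
Here Δₒ < P (212 < 315), so the high-spin state is favoured.
Configuration: t₂g³ eg².
Orbital CFSE = 0.0Δₒ = 0.0 × 212 = 0 kJ/mol.
High-spin has no excess pairs, so no pairing correction applies.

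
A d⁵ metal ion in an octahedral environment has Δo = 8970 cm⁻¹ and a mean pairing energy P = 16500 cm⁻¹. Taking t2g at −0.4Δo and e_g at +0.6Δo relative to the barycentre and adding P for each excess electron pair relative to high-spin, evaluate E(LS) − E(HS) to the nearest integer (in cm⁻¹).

In the high-spin limit (t2g^3 e_g^2) the orbital term is 0.0Δo = 0 cm⁻¹, with no excess pairing.
Low-spin t2g^5 e_g^0 gives -2.0Δo = -17940 cm⁻¹, but forming 2 extra pairs costs 2P = 33000 cm⁻¹, so E(LS) = -17940 + 33000 = 15060 cm⁻¹.
Thus E(LS) − E(HS) = 15060 cm⁻¹.

15060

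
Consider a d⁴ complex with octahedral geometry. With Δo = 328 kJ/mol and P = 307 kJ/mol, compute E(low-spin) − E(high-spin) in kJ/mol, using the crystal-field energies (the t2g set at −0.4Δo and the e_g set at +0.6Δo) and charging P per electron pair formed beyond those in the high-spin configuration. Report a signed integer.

-21

High-spin d⁴ fills as t2g^3 e_g^1 with CFSE 3(−0.4) + 1(+0.6) = -0.6Δo = -197 kJ/mol.
Low-spin: t2g^4 e_g^0, orbital CFSE = -1.6Δo = -525 kJ/mol; plus 1 excess pair × P = +307 kJ/mol; total -218 kJ/mol.
Thus E(LS) − E(HS) = -21 kJ/mol.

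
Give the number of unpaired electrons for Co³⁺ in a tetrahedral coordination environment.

Co sits in group 9; removing 3 electrons leaves Co³⁺ with 9 − 3 = 6 d electrons.
With tetrahedral geometry the complex is necessarily high-spin.
Configuration: e^3 t2^3, giving 4 unpaired electrons.

4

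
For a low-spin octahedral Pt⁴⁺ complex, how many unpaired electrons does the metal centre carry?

0

Pt is in group 10, so Pt⁴⁺ is d⁶ (10 − 4 = 6).
Configuration: t₂g⁶ eg⁰, giving 0 unpaired electrons.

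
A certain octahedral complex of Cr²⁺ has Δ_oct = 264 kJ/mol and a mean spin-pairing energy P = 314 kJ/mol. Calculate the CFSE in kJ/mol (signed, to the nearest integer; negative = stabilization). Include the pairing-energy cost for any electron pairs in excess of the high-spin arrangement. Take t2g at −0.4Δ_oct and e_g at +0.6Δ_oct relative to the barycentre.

Cr is in group 6, so Cr²⁺ is d⁴ (6 − 2 = 4).
Δ_oct < P, so pairing is avoided: the ground state is high-spin.
Configuration: t2g^3 e_g^1.
Orbital CFSE = -0.6Δ_oct = -0.6 × 264 = -158 kJ/mol.
High-spin has no excess pairs, so no pairing correction applies.

-158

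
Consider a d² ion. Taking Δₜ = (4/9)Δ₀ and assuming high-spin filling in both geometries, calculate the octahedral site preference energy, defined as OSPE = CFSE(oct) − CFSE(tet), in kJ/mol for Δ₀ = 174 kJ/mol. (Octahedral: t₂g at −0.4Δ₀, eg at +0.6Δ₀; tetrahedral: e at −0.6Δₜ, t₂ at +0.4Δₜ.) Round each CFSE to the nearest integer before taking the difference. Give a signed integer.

Octahedral (high-spin): t2g^2 e_g^0, CFSE = 2(−0.4) + 0(+0.6) = -0.8Δ₀ = -0.8 × 174 = -139 kJ/mol.
Tetrahedral: e^2 t2^0, CFSE = 2(−0.6) + 0(+0.4) = -1.2Δₜ = -1.2 × (4/9) × 174 = -93 kJ/mol.
OSPE = -139 − (-93) = -46 kJ/mol.

-46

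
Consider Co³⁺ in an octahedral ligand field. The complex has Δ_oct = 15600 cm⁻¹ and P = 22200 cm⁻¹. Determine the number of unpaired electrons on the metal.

Co sits in group 9; removing 3 electrons leaves Co³⁺ with 9 − 3 = 6 d electrons.
Δ_oct < P, so pairing is avoided: the ground state is high-spin.
That gives t2g^4 e_g^2.
Unpaired electrons: 4.

4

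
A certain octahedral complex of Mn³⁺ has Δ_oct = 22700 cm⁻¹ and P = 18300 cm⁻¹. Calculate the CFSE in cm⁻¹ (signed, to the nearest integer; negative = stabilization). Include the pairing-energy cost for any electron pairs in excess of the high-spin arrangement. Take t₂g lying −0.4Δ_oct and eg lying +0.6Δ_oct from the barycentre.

Mn sits in group 7; removing 3 electrons leaves Mn³⁺ with 7 − 3 = 4 d electrons.
Here Δ_oct > P (22700 > 18300), so the low-spin state is favoured.
That gives t₂g⁴ eg⁰.
Orbital CFSE = -1.6Δ_oct = -1.6 × 22700 = -36320 cm⁻¹.
Excess pairs vs high-spin: 1 − 0 = 1; pairing cost = +18300 cm⁻¹.
Net CFSE = -36320 + 18300 = -18020 cm⁻¹.

-18020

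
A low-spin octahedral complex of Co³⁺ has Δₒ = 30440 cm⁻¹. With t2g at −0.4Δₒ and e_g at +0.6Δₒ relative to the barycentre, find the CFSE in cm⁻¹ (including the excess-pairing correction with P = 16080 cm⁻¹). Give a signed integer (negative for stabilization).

Group 9 minus oxidation state +3 gives a d⁶ configuration for Co³⁺.
Configuration: t2g^6 e_g^0.
The orbital stabilization is -2.4Δₒ = -2.4 × 30440 = -73056 cm⁻¹.
High-spin d⁶ would be t2g^4 e_g^2 with 1 pair; low-spin has 3, so 2 excess pairs cost +2P = +32160 cm⁻¹.
Combining: -73056 + 32160 = -40896 cm⁻¹.

-40896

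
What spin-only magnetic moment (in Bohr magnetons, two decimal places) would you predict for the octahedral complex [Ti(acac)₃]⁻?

Each acac⁻ contributes -1; 3 × (-1) = -3. With overall charge -1, Ti is in the +2 oxidation state.
Group 4 minus oxidation state +2 gives a d² configuration for Ti²⁺.
Configuration: t2g^2 e_g^0 → 2 unpaired electrons.
μ(spin-only) = √[2(2+2)] = √8 ≈ 2.83 Bohr magnetons.

2.83 Bohr magnetons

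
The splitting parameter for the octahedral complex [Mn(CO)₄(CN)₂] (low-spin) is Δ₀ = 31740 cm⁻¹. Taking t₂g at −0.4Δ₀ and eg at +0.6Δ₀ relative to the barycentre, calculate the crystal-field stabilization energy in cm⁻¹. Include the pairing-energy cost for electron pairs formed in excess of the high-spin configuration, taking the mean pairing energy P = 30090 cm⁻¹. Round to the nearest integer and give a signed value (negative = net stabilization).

Ligand charges: 4×(+0) from CO and 2×(-1) from CN⁻ sum to -2; with overall charge +0, Mn is +2.
Mn sits in group 7; removing 2 electrons leaves Mn²⁺ with 7 − 2 = 5 d electrons.
Electron filling gives t₂g⁵ eg⁰.
Orbital CFSE = 5(-0.4) + 0(0.6) = -2.0Δ₀ = -2.0 × 31740 = -63480 cm⁻¹.
Relative to high-spin t₂g³ eg² (0 paired), the low-spin configuration has 2 additional pairs, contributing +2 × 30090 = +60180 cm⁻¹.
Overall CFSE = -63480 + 60180 = -3300 cm⁻¹.

-3300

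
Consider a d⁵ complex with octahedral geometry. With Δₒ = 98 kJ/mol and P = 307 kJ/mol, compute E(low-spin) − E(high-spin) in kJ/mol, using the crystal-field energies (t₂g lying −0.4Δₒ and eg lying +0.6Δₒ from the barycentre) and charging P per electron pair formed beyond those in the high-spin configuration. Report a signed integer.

High-spin d⁵ fills as t₂g³ eg² with CFSE 3(−0.4) + 2(+0.6) = 0.0Δₒ = 0 kJ/mol.
For low-spin the configuration is t₂g⁵ eg⁰: orbital energy -2.0 × 98 = -196 kJ/mol, and 2 additional pairs relative to high-spin add 614 kJ/mol, giving 418 kJ/mol.
The difference is 418 − (0) = 418 kJ/mol, so high-spin lies lower.

418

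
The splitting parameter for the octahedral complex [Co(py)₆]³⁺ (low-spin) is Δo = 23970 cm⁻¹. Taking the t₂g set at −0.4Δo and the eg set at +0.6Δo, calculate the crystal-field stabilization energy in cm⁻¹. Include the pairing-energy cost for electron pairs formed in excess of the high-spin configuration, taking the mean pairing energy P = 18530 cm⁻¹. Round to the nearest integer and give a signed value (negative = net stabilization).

py is neutral, so the +3 overall charge sits on Co: oxidation state +3.
Co is in group 9, so Co³⁺ is d⁶ (9 − 3 = 6).
The d⁶ electrons fill as t₂g⁶ eg⁰.
The orbital stabilization is -2.4Δo = -2.4 × 23970 = -57528 cm⁻¹.
High-spin d⁶ would be t₂g⁴ eg² with 1 pair; low-spin has 3, so 2 excess pairs cost +2P = +37060 cm⁻¹.
Combining: -57528 + 37060 = -20468 cm⁻¹.

-20468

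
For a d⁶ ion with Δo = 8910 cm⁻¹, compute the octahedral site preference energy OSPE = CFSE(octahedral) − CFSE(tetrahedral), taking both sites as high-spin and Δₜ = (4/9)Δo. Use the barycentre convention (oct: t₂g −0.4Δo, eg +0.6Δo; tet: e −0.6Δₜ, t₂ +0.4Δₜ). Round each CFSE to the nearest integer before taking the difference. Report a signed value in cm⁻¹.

In an octahedral site d⁶ (HS) is t₂g⁴ eg², giving CFSE(oct) = -0.4Δo = -3564 cm⁻¹.
Tetrahedral: e³ t₂³, CFSE = 3(−0.6) + 3(+0.4) = -0.6Δₜ = -0.6 × (4/9) × 8910 = -2376 cm⁻¹.
Subtracting, OSPE = -3564 − (-2376) = -1188 cm⁻¹.

-1188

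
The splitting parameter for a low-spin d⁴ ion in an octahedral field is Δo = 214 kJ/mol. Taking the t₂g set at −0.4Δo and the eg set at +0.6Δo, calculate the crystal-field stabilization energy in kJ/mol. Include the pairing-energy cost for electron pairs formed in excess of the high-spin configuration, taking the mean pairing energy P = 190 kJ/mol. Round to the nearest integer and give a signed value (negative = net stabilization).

-152

Configuration: t₂g⁴ eg⁰.
CFSE(orbital) = 4×(-0.4Δo) + 0×(0.6Δo) = -1.6Δo; with Δo = 214 kJ/mol that is -342 kJ/mol.
High-spin d⁴ would be t₂g³ eg¹ with 0 pairs; low-spin has 1, so 1 excess pair costs +1P = +190 kJ/mol.
Overall CFSE = -342 + 190 = -152 kJ/mol.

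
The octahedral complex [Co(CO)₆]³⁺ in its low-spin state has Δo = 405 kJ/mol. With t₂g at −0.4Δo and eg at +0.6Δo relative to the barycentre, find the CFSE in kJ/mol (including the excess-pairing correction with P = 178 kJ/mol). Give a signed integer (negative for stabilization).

-616

CO is neutral, so the +3 overall charge sits on Co: oxidation state +3.
Group 9 minus oxidation state +3 gives a d⁶ configuration for Co³⁺.
Configuration: t₂g⁶ eg⁰.
The orbital stabilization is -2.4Δo = -2.4 × 405 = -972 kJ/mol.
Relative to high-spin t₂g⁴ eg² (1 paired), the low-spin configuration has 2 additional pairs, contributing +2 × 178 = +356 kJ/mol.
Overall CFSE = -972 + 356 = -616 kJ/mol.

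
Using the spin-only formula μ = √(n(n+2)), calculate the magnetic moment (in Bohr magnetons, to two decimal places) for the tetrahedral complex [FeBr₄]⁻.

Each Br⁻ contributes -1; 4 × (-1) = -4. With overall charge -1, Fe is in the +3 oxidation state.
Fe is in group 8, so Fe³⁺ is d⁵ (8 − 3 = 5).
Tetrahedral splitting is small, so the complex is high-spin.
Configuration: e^2 t2^3 → 5 unpaired electrons.
μ(spin-only) = √[5(5+2)] = √35 ≈ 5.92 Bohr magnetons.

5.92 Bohr magnetons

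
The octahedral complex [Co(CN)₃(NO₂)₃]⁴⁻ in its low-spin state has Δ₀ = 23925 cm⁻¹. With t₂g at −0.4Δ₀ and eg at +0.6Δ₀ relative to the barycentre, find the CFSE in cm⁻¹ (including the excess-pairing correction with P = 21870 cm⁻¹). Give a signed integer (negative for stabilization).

Ligand charges: 3×(-1) from CN⁻ and 3×(-1) from NO₂⁻ sum to -6; with overall charge -4, Co is +2.
Co sits in group 9; removing 2 electrons leaves Co²⁺ with 9 − 2 = 7 d electrons.
Configuration: t₂g⁶ eg¹.
The orbital stabilization is -1.8Δ₀ = -1.8 × 23925 = -43065 cm⁻¹.
Pairing penalty: 3 pairs vs 2 in the high-spin reference → 1 extra × P = 21870 cm⁻¹.
Net CFSE = -43065 + 21870 = -21195 cm⁻¹.

-21195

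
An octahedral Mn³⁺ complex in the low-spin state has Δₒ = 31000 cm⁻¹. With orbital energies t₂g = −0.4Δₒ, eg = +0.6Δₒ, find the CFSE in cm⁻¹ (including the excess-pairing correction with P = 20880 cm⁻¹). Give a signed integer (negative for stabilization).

-28720

Mn sits in group 7; removing 3 electrons leaves Mn³⁺ with 7 − 3 = 4 d electrons.
The d⁴ electrons fill as t₂g⁴ eg⁰.
CFSE(orbital) = 4×(-0.4Δₒ) + 0×(0.6Δₒ) = -1.6Δₒ; with Δₒ = 31000 cm⁻¹ that is -49600 cm⁻¹.
Pairing penalty: 1 pair vs 0 in the high-spin reference → 1 extra × P = 20880 cm⁻¹.
Combining: -49600 + 20880 = -28720 cm⁻¹.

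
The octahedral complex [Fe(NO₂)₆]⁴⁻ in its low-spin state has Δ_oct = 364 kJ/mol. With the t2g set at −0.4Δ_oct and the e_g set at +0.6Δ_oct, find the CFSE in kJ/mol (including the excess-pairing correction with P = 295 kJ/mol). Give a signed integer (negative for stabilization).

-284

Each NO₂⁻ contributes -1; 6 × (-1) = -6. With overall charge -4, Fe is in the +2 oxidation state.
Group 8 minus oxidation state +2 gives a d⁶ configuration for Fe²⁺.
Electron filling gives t2g^6 e_g^0.
The orbital stabilization is -2.4Δ_oct = -2.4 × 364 = -874 kJ/mol.
Relative to high-spin t2g^4 e_g^2 (1 paired), the low-spin configuration has 2 additional pairs, contributing +2 × 295 = +590 kJ/mol.
Combining: -874 + 590 = -284 kJ/mol.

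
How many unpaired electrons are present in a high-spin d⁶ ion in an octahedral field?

4

Configuration: t₂g⁴ eg², giving 4 unpaired electrons.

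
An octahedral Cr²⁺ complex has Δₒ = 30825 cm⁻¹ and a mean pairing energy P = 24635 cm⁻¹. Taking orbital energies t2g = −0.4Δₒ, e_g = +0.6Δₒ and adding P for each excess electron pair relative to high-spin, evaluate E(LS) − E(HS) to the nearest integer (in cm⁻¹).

Cr²⁺: group 6, so d-count = 6 − 2 = 4.
High-spin: t2g^3 e_g^1, CFSE = -0.6Δₒ = -18495 cm⁻¹.
Low-spin t2g^4 e_g^0 gives -1.6Δₒ = -49320 cm⁻¹, but forming 1 extra pair costs 1P = 24635 cm⁻¹, so E(LS) = -49320 + 24635 = -24685 cm⁻¹.
The difference is -24685 − (-18495) = -6190 cm⁻¹, so low-spin lies lower.

-6190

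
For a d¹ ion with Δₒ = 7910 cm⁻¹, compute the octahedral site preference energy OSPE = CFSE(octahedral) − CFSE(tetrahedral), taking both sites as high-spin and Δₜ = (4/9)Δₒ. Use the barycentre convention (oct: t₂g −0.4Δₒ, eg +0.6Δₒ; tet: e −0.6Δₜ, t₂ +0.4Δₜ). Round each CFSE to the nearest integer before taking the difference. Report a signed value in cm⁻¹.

Octahedral (high-spin): t₂g¹ eg⁰, CFSE = 1(−0.4) + 0(+0.6) = -0.4Δₒ = -0.4 × 7910 = -3164 cm⁻¹.
Tetrahedral: e¹ t₂⁰, CFSE = 1(−0.6) + 0(+0.4) = -0.6Δₜ = -0.6 × (4/9) × 7910 = -2109 cm⁻¹.
Subtracting, OSPE = -3164 − (-2109) = -1055 cm⁻¹.

-1055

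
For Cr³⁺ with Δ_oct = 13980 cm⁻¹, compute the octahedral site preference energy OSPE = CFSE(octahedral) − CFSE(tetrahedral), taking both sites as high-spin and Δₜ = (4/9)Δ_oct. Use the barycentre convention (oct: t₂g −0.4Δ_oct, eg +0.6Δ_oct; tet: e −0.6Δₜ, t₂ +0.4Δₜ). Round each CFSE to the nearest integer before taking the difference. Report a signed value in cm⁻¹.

Cr³⁺: group 6, so d-count = 6 − 3 = 3.
Octahedral high-spin t₂g³ eg⁰: CFSE = -1.2 × 13980 = -16776 cm⁻¹.
In a tetrahedral site the filling is e² t₂¹: CFSE(tet) = -0.8Δₜ = -0.8 × (4/9)(13980) = -4971 cm⁻¹.
OSPE = -16776 − (-4971) = -11805 cm⁻¹.

-11805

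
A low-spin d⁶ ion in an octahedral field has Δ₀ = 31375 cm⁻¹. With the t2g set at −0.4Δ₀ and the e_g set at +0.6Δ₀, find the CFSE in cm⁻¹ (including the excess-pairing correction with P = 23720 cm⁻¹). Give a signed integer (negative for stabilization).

Configuration: t2g^6 e_g^0.
The orbital stabilization is -2.4Δ₀ = -2.4 × 31375 = -75300 cm⁻¹.
Relative to high-spin t2g^4 e_g^2 (1 paired), the low-spin configuration has 2 additional pairs, contributing +2 × 23720 = +47440 cm⁻¹.
Net CFSE = -75300 + 47440 = -27860 cm⁻¹.

-27860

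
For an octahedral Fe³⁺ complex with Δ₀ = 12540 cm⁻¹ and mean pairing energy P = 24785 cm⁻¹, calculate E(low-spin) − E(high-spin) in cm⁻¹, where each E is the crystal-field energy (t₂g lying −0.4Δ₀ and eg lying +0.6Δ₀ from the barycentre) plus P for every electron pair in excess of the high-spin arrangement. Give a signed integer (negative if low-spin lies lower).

24490

Fe sits in group 8; removing 3 electrons leaves Fe³⁺ with 8 − 3 = 5 d electrons.
High-spin d⁵ fills as t₂g³ eg² with CFSE 3(−0.4) + 2(+0.6) = 0.0Δ₀ = 0 cm⁻¹.
Low-spin t₂g⁵ eg⁰ gives -2.0Δ₀ = -25080 cm⁻¹, but forming 2 extra pairs costs 2P = 49570 cm⁻¹, so E(LS) = -25080 + 49570 = 24490 cm⁻¹.
E(LS) − E(HS) = 24490 − (0) = 24490 cm⁻¹.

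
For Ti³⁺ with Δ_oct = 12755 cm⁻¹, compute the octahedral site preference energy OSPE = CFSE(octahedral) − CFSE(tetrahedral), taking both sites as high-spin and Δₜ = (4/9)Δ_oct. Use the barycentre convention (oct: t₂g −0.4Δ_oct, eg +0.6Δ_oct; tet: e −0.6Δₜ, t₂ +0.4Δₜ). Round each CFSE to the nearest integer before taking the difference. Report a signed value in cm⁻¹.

Ti sits in group 4; removing 3 electrons leaves Ti³⁺ with 4 − 3 = 1 d electrons.
In an octahedral site d¹ (HS) is t2g^1 e_g^0, giving CFSE(oct) = -0.4Δ_oct = -5102 cm⁻¹.
Tetrahedral: e^1 t2^0, CFSE = 1(−0.6) + 0(+0.4) = -0.6Δₜ = -0.6 × (4/9) × 12755 = -3401 cm⁻¹.
OSPE = -5102 − (-3401) = -1701 cm⁻¹.

-1701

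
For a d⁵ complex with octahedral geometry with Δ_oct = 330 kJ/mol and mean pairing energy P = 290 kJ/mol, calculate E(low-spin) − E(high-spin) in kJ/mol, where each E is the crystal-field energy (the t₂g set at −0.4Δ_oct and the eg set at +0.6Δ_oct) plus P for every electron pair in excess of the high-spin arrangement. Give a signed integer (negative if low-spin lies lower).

High-spin d⁵ fills as t₂g³ eg² with CFSE 3(−0.4) + 2(+0.6) = 0.0Δ_oct = 0 kJ/mol.
Low-spin: t₂g⁵ eg⁰, orbital CFSE = -2.0Δ_oct = -660 kJ/mol; plus 2 excess pairs × P = +580 kJ/mol; total -80 kJ/mol.
The difference is -80 − (0) = -80 kJ/mol, so low-spin lies lower.

-80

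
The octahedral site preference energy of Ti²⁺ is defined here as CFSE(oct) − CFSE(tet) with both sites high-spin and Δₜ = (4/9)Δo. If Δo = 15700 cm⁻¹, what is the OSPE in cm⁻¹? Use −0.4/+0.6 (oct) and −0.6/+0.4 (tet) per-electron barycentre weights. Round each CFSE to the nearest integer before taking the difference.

-4187

Ti²⁺: group 4, so d-count = 4 − 2 = 2.
Octahedral high-spin t2g^2 e_g^0: CFSE = -0.8 × 15700 = -12560 cm⁻¹.
Tetrahedral e^2 t2^0 gives -1.2Δₜ = -1.2 × (4/9) × 15700 = -8373 cm⁻¹.
OSPE = CFSE(oct) − CFSE(tet) = -12560 − (-8373) = -4187 cm⁻¹.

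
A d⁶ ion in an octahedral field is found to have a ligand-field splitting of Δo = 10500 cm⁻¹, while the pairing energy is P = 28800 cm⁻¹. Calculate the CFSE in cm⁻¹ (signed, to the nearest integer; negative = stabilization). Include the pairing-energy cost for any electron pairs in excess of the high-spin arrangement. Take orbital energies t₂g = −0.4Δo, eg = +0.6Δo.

Here Δo < P (10500 < 28800), so the high-spin state is favoured.
That gives t₂g⁴ eg².
Orbital CFSE = -0.4Δo = -0.4 × 10500 = -4200 cm⁻¹.
High-spin has no excess pairs, so no pairing correction applies.

-4200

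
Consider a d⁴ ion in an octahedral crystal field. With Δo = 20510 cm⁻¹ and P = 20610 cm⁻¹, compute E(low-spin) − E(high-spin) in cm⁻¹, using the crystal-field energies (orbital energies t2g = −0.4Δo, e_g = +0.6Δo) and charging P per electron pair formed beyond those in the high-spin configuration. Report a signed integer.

100

High-spin: t2g^3 e_g^1, CFSE = -0.6Δo = -12306 cm⁻¹.
Low-spin: t2g^4 e_g^0, orbital CFSE = -1.6Δo = -32816 cm⁻¹; plus 1 excess pair × P = +20610 cm⁻¹; total -12206 cm⁻¹.
E(LS) − E(HS) = -12206 − (-12306) = 100 cm⁻¹.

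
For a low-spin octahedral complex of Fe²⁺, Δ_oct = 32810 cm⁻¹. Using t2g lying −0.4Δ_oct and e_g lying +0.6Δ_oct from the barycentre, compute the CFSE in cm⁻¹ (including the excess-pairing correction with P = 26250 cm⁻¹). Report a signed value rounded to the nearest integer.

Fe sits in group 8; removing 2 electrons leaves Fe²⁺ with 8 − 2 = 6 d electrons.
Electron filling gives t2g^6 e_g^0.
The orbital stabilization is -2.4Δ_oct = -2.4 × 32810 = -78744 cm⁻¹.
Relative to high-spin t2g^4 e_g^2 (1 paired), the low-spin configuration has 2 additional pairs, contributing +2 × 26250 = +52500 cm⁻¹.
Overall CFSE = -78744 + 52500 = -26244 cm⁻¹.

-26244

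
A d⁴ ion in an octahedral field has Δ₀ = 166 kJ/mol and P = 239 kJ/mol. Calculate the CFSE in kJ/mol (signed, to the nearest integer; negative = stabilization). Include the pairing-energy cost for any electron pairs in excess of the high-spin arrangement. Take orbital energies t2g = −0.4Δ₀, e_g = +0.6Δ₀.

-100

Since Δ₀ = 166 kJ/mol < P = 239 kJ/mol, the complex adopts the high-spin configuration.
Configuration: t2g^3 e_g^1.
Orbital CFSE = -0.6Δ₀ = -0.6 × 166 = -100 kJ/mol.
High-spin has no excess pairs, so no pairing correction applies.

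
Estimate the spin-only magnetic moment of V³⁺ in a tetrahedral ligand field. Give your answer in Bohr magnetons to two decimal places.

V sits in group 5; removing 3 electrons leaves V³⁺ with 5 − 3 = 2 d electrons.
Tetrahedral splitting is small, so the complex is high-spin.
Configuration: e² t₂⁰ → 2 unpaired electrons.
μ(spin-only) = √[2(2+2)] = √8 ≈ 2.83 Bohr magnetons.

2.83 Bohr magnetons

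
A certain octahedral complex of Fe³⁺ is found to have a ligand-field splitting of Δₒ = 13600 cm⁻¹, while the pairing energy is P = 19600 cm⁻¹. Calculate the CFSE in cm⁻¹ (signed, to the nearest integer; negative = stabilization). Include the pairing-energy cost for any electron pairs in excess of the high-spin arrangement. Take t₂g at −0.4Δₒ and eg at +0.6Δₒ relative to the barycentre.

0

Fe sits in group 8; removing 3 electrons leaves Fe³⁺ with 8 − 3 = 5 d electrons.
With Δₒ < P the complex is high-spin.
Configuration: t₂g³ eg².
Orbital CFSE = 0.0Δₒ = 0.0 × 13600 = 0 cm⁻¹.
High-spin has no excess pairs, so no pairing correction applies.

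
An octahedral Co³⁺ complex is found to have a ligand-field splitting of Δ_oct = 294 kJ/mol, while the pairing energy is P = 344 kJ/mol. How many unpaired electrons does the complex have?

4

Co sits in group 9; removing 3 electrons leaves Co³⁺ with 9 − 3 = 6 d electrons.
Δ_oct < P, so pairing is avoided: the ground state is high-spin.
Filling d⁶ accordingly: t2g^4 e_g^2.
Unpaired electrons: 4.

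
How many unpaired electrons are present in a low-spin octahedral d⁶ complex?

0

Configuration: t₂g⁶ eg⁰, giving 0 unpaired electrons.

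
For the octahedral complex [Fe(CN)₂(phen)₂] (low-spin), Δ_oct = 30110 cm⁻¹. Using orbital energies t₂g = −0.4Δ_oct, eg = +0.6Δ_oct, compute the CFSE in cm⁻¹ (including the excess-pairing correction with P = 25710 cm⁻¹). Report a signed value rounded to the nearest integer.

Ligand charges: 2×(-1) from CN⁻ and 2×(+0) from phen sum to -2; with overall charge +0, Fe is +2.
Fe²⁺: group 8, so d-count = 8 − 2 = 6.
Electron filling gives t₂g⁶ eg⁰.
CFSE(orbital) = 6×(-0.4Δ_oct) + 0×(0.6Δ_oct) = -2.4Δ_oct; with Δ_oct = 30110 cm⁻¹ that is -72264 cm⁻¹.
Relative to high-spin t₂g⁴ eg² (1 paired), the low-spin configuration has 2 additional pairs, contributing +2 × 25710 = +51420 cm⁻¹.
Combining: -72264 + 51420 = -20844 cm⁻¹.

-20844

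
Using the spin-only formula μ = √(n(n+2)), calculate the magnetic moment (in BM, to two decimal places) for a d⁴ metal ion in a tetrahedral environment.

4.90 BM

Tetrahedral fields are weak (Δₜ ≈ 4/9 Δₒ), so electrons fill high-spin.
Configuration: e² t₂² → 4 unpaired electrons.
μ(spin-only) = √[4(4+2)] = √24 ≈ 4.90 BM.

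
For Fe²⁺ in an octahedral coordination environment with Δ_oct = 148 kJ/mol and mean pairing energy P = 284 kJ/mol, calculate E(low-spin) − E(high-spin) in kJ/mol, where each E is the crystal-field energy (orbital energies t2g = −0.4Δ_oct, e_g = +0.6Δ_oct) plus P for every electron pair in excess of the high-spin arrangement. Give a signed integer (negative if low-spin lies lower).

Fe²⁺: group 8, so d-count = 8 − 2 = 6.
High-spin: t2g^4 e_g^2, CFSE = -0.4Δ_oct = -59 kJ/mol.
Low-spin: t2g^6 e_g^0, orbital CFSE = -2.4Δ_oct = -355 kJ/mol; plus 2 excess pairs × P = +568 kJ/mol; total 213 kJ/mol.
E(LS) − E(HS) = 213 − (-59) = 272 kJ/mol.

272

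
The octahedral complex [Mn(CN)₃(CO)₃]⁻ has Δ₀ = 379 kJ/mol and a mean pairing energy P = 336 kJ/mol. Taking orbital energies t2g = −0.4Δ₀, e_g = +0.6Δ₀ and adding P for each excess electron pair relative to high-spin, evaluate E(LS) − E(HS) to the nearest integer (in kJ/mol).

-86

Ligand charges: 3×(-1) from CN⁻ and 3×(+0) from CO sum to -3; with overall charge -1, Mn is +2.
Group 7 minus oxidation state +2 gives a d⁵ configuration for Mn²⁺.
In the high-spin limit (t2g^3 e_g^2) the orbital term is 0.0Δ₀ = 0 kJ/mol, with no excess pairing.
For low-spin the configuration is t2g^5 e_g^0: orbital energy -2.0 × 379 = -758 kJ/mol, and 2 additional pairs relative to high-spin add 672 kJ/mol, giving -86 kJ/mol.
E(LS) − E(HS) = -86 − (0) = -86 kJ/mol.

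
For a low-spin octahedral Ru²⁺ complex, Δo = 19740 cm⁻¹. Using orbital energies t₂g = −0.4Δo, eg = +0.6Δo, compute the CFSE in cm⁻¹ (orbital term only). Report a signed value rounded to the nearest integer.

-47376

Group 8 minus oxidation state +2 gives a d⁶ configuration for Ru²⁺.
Configuration: t₂g⁶ eg⁰.
Orbital CFSE = 6(-0.4) + 0(0.6) = -2.4Δo = -2.4 × 19740 = -47376 cm⁻¹.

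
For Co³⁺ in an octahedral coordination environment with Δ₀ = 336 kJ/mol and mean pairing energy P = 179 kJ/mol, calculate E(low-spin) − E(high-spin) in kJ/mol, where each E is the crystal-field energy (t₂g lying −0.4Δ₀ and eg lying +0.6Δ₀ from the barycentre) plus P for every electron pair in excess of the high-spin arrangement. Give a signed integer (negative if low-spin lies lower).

Co is in group 9, so Co³⁺ is d⁶ (9 − 3 = 6).
In the high-spin limit (t₂g⁴ eg²) the orbital term is -0.4Δ₀ = -134 kJ/mol, with no excess pairing.
Low-spin: t₂g⁶ eg⁰, orbital CFSE = -2.4Δ₀ = -806 kJ/mol; plus 2 excess pairs × P = +358 kJ/mol; total -448 kJ/mol.
Thus E(LS) − E(HS) = -314 kJ/mol.

-314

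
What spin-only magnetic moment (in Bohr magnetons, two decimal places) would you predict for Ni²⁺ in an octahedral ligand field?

2.83 Bohr magnetons

Ni is in group 10, so Ni²⁺ is d⁸ (10 − 2 = 8).
Configuration: t₂g⁶ eg² → 2 unpaired electrons.
μ(spin-only) = √[2(2+2)] = √8 ≈ 2.83 Bohr magnetons.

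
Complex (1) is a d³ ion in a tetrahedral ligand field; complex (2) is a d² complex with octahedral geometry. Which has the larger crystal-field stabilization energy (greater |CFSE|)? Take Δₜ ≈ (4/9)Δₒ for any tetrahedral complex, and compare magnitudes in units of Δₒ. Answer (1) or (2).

(2)

(1): Tetrahedral fields are weak (Δₜ ≈ 4/9 Δₒ), so electrons fill high-spin; e² t₂¹, CFSE = -0.8Δₜ ≈ -0.36Δₒ.
(2): t₂g² eg⁰, CFSE = -0.8Δₒ.
So (2) has the larger |CFSE|.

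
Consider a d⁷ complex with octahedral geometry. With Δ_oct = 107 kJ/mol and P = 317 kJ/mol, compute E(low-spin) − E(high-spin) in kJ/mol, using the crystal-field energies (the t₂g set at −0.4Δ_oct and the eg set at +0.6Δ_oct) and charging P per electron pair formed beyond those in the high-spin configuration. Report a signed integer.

High-spin d⁷ fills as t₂g⁵ eg² with CFSE 5(−0.4) + 2(+0.6) = -0.8Δ_oct = -86 kJ/mol.
Low-spin t₂g⁶ eg¹ gives -1.8Δ_oct = -193 kJ/mol, but forming 1 extra pair costs 1P = 317 kJ/mol, so E(LS) = -193 + 317 = 124 kJ/mol.
The difference is 124 − (-86) = 210 kJ/mol, so high-spin lies lower.

210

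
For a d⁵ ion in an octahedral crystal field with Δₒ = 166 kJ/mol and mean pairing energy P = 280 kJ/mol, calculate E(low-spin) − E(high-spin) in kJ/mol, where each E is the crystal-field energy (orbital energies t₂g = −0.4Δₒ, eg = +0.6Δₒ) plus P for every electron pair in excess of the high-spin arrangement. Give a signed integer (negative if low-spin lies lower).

High-spin d⁵ fills as t₂g³ eg² with CFSE 3(−0.4) + 2(+0.6) = 0.0Δₒ = 0 kJ/mol.
Low-spin: t₂g⁵ eg⁰, orbital CFSE = -2.0Δₒ = -332 kJ/mol; plus 2 excess pairs × P = +560 kJ/mol; total 228 kJ/mol.
The difference is 228 − (0) = 228 kJ/mol, so high-spin lies lower.

228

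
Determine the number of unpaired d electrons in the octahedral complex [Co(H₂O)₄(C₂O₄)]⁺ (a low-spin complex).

Ligand charges: 4×(+0) from H₂O and 1×(-2) from C₂O₄²⁻ sum to -2; with overall charge +1, Co is +3.
Group 9 minus oxidation state +3 gives a d⁶ configuration for Co³⁺.
Configuration: t₂g⁶ eg⁰, giving 0 unpaired electrons.

0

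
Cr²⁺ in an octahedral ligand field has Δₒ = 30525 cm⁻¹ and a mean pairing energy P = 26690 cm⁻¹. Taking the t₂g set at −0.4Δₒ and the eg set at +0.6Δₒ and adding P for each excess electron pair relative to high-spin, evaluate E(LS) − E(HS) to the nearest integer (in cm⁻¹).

Cr²⁺: group 6, so d-count = 6 − 2 = 4.
High-spin: t₂g³ eg¹, CFSE = -0.6Δₒ = -18315 cm⁻¹.
Low-spin t₂g⁴ eg⁰ gives -1.6Δₒ = -48840 cm⁻¹, but forming 1 extra pair costs 1P = 26690 cm⁻¹, so E(LS) = -48840 + 26690 = -22150 cm⁻¹.
E(LS) − E(HS) = -22150 − (-18315) = -3835 cm⁻¹.

-3835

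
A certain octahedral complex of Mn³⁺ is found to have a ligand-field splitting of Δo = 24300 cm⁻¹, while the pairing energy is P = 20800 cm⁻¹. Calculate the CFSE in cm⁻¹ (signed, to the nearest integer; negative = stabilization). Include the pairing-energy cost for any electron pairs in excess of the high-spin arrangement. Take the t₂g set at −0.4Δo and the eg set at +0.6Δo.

Mn is in group 7, so Mn³⁺ is d⁴ (7 − 3 = 4).
With Δo > P the complex is low-spin.
That gives t₂g⁴ eg⁰.
Orbital CFSE = -1.6Δo = -1.6 × 24300 = -38880 cm⁻¹.
Excess pairs vs high-spin: 1 − 0 = 1; pairing cost = +20800 cm⁻¹.
Net CFSE = -38880 + 20800 = -18080 cm⁻¹.

-18080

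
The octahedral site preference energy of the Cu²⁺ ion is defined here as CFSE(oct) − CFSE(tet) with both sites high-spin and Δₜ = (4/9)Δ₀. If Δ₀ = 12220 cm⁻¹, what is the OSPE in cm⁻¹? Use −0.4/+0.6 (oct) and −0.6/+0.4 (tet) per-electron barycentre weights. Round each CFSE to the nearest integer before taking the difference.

-5160

Group 11 minus oxidation state +2 gives a d⁹ configuration for Cu²⁺.
Octahedral high-spin t₂g⁶ eg³: CFSE = -0.6 × 12220 = -7332 cm⁻¹.
Tetrahedral e⁴ t₂⁵ gives -0.4Δₜ = -0.4 × (4/9) × 12220 = -2172 cm⁻¹.
OSPE = CFSE(oct) − CFSE(tet) = -7332 − (-2172) = -5160 cm⁻¹.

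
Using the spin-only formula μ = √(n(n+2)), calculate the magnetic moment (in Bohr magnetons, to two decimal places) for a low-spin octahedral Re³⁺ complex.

2.83 Bohr magnetons

Re sits in group 7; removing 3 electrons leaves Re³⁺ with 7 − 3 = 4 d electrons.
Configuration: t2g^4 e_g^0 → 2 unpaired electrons.
μ(spin-only) = √[2(2+2)] = √8 ≈ 2.83 Bohr magnetons.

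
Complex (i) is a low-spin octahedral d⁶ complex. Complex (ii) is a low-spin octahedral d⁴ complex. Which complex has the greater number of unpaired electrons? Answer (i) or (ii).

(i): t₂g⁶ eg⁰ → 0 unpaired.
(ii): t2g^4 e_g^0 → 2 unpaired.
So (ii) has more unpaired electrons.

(ii)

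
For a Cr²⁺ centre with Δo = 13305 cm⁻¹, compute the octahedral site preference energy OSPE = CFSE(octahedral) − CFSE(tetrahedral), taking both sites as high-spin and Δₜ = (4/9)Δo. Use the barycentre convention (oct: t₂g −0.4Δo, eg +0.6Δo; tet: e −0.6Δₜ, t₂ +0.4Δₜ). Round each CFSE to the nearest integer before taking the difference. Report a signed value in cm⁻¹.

-5618

Cr²⁺: group 6, so d-count = 6 − 2 = 4.
Octahedral high-spin t₂g³ eg¹: CFSE = -0.6 × 13305 = -7983 cm⁻¹.
In a tetrahedral site the filling is e² t₂²: CFSE(tet) = -0.4Δₜ = -0.4 × (4/9)(13305) = -2365 cm⁻¹.
OSPE = -7983 − (-2365) = -5618 cm⁻¹.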